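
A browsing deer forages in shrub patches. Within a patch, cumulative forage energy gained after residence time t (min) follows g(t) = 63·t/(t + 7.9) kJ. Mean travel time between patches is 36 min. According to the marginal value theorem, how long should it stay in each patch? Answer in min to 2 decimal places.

By the marginal value theorem, leave when the instantaneous gain rate g'(t) equals the habitat-wide average g(t)/(T + t).
g'(t) = 63·7.9/(t + 7.9)². Setting 63·7.9/(t+7.9)² = 63t/[(t+7.9)(36+t)] gives 7.9(36+t) = t(t+7.9), so t² = 7.9×36 = 284.4.
t* = √284.4 = 16.86 min.

16.86 min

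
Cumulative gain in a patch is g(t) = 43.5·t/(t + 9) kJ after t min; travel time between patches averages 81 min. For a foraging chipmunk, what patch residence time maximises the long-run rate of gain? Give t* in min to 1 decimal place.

By the marginal value theorem, leave when the instantaneous gain rate g'(t) equals the habitat-wide average g(t)/(T + t).
g'(t) = 43.5·9/(t + 9)². Setting 43.5·9/(t+9)² = 43.5t/[(t+9)(81+t)] gives 9(81+t) = t(t+9), so t² = 9×81 = 729.
t* = √729 = 27 min.

27.0 min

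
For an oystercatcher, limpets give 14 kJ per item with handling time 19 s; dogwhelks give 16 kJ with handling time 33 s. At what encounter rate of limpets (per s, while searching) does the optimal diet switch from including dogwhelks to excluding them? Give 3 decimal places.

The zero-one rule: include dogwhelks iff E₂/h₂ > λE₁/(1+λh₁). Equality gives the switch point.
λE₁h₂ = E₂ + λE₂h₁ ⇒ λ = E₂/(E₁h₂ − E₂h₁) = 16/(462 − 304) = 0.1013 per s.

0.101 per s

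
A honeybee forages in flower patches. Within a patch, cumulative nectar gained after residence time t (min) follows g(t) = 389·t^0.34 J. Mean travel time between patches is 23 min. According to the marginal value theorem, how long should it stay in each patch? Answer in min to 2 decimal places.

Maximise g(t)/(T+t): set derivative to zero → g'(t)(T+t) = g(t).
g'(t) = 0.34·389·t^-0.66. Setting 0.34·389·t^-0.66 = 389·t^0.34/(23+t) gives 0.34(23+t) = t, so 0.66·t = 0.34×23.
t* = 0.34×23/0.66 = 11.85 min.

11.85 min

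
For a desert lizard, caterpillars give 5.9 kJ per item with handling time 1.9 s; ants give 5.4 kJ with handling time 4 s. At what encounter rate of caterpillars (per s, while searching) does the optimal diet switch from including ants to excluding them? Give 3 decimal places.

At the threshold, the rate on caterpillars alone equals the profitability of ants: λ·5.9/(1 + λ·1.9) = 5.4/4 = 1.35.
Rearranging, λ(5.9 − 1.35×1.9) = 1.35, so λ = 1.35/3.335 = 0.4048 per s.

0.405 per s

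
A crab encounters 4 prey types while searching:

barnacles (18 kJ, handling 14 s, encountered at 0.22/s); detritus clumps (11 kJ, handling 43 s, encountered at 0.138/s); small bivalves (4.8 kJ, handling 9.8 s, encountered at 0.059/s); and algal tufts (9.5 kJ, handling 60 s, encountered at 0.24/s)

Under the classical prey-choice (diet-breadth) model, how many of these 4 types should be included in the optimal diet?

Rank by E/h (kJ/s): barnacles 1.29, small bivalves 0.49, detritus clumps 0.256, algal tufts 0.158. Include each in turn until the next type's E/h falls below the running intake rate.
Rate on top 1: 0.9706. small bivalves: 0.49 < 0.9706 → exclude; stop.
Optimal diet: barnacles — 1 of 4 types.

1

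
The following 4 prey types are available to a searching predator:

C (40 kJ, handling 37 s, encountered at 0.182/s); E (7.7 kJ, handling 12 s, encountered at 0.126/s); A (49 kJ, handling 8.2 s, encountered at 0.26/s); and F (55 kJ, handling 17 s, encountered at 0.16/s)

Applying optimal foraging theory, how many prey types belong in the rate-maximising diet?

E/h in descending order: A 5.98, F 3.24, C 1.08, E 0.642 kJ/s. The optimal diet is the largest prefix of this list for which every included type satisfies E_i/h_i > R on the types above it.
Rate on top 1: 4.068. F: 3.24 < 4.068 → exclude; stop.
Optimal diet: A — 1 of 4 types.

1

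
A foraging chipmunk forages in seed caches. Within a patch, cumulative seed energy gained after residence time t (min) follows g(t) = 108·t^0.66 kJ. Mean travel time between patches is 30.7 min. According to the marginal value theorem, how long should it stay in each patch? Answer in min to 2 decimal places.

59.59 min

By the marginal value theorem, leave when the instantaneous gain rate g'(t) equals the habitat-wide average g(t)/(T + t).
g'(t) = 0.66·108·t^-0.34. Setting 0.66·108·t^-0.34 = 108·t^0.66/(30.7+t) gives 0.66(30.7+t) = t, so 0.34·t = 0.66×30.7.
t* = 0.66×30.7/0.34 = 59.59 min.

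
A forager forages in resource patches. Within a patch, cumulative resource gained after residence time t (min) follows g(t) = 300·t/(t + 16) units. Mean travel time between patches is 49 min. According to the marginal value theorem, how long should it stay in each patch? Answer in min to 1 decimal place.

28.0 min

Maximise g(t)/(T+t): set derivative to zero → g'(t)(T+t) = g(t).
g'(t) = 300·16/(t + 16)². Setting 300·16/(t+16)² = 300t/[(t+16)(49+t)] gives 16(49+t) = t(t+16), so t² = 16×49 = 784.
t* = √784 = 28 min.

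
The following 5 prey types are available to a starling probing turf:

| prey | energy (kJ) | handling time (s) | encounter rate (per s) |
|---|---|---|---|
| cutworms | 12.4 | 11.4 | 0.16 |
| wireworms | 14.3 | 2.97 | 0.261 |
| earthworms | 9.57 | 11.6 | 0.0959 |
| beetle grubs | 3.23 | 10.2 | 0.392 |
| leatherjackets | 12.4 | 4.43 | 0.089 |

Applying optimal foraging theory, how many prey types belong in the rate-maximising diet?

2

Rank by E/h (kJ/s): wireworms 4.81, leatherjackets 2.8, cutworms 1.09, earthworms 0.825, beetle grubs 0.317. Include each in turn until the next type's E/h falls below the running intake rate.
Rate on top 1: 2.103. leatherjackets: 2.8 > 2.103 → include.
Rate on top 2: 2.229. cutworms: 1.09 < 2.229 → exclude; stop.
Optimal diet: wireworms, leatherjackets — 2 of 5 types.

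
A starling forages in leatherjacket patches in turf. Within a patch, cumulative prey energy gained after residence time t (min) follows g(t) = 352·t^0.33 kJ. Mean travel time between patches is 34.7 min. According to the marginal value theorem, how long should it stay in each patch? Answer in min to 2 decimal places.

Maximise g(t)/(T+t): set derivative to zero → g'(t)(T+t) = g(t).
g'(t) = 0.33·352·t^-0.67. Setting 0.33·352·t^-0.67 = 352·t^0.33/(34.7+t) gives 0.33(34.7+t) = t, so 0.67·t = 0.33×34.7.
t* = 0.33×34.7/0.67 = 17.09 min.

17.09 min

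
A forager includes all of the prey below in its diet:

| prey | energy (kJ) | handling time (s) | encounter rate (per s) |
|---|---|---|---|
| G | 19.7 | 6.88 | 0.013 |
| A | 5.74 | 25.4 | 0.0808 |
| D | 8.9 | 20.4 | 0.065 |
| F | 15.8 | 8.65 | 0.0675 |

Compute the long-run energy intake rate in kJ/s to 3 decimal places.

0.468 kJ/s

R = (0.013×19.7 + 0.0808×5.74 + 0.065×8.9 + 0.0675×15.8) / (1 + 0.013×6.88 + 0.0808×25.4 + 0.065×20.4 + 0.0675×8.65) = 2.365/5.052 = 0.4681 kJ/s.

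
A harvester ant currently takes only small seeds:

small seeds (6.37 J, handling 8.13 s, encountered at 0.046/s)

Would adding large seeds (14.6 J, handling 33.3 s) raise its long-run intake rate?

Yes

Current rate: (0.046×6.37)/(1 + 0.046×8.13) = 0.2133 J/s.
Profitability of large seeds: 14.6/33.3 = 0.4384 J/s.
Since 0.4384 > R, including large seeds increases the long-run rate.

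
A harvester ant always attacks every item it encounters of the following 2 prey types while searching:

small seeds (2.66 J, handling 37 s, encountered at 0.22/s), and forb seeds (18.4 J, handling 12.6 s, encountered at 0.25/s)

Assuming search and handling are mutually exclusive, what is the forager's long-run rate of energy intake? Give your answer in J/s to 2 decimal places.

0.42 J/s

R = (0.22×2.66 + 0.25×18.4) / (1 + 0.22×37 + 0.25×12.6) = 5.185/12.29 = 0.4219 J/s.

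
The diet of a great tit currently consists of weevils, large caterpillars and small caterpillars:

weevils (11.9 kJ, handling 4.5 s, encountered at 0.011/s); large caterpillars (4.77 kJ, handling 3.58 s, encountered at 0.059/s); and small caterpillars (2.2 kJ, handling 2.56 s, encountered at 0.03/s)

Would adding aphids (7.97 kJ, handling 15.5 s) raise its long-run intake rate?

Current rate: (0.011×11.9 + 0.059×4.77 + 0.03×2.2)/(1 + 0.011×4.5 + 0.059×3.58 + 0.03×2.56) = 0.3576 kJ/s.
Profitability of aphids: 7.97/15.5 = 0.5142 kJ/s.
0.5142 > 0.3576, so adding aphids raises the average — include it.

Yes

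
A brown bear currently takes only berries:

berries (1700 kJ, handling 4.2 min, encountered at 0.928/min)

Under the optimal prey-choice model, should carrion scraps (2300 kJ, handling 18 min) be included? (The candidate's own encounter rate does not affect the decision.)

On berries alone, R = ΣλE/(1+Σλh) = 1578/4.898 = 322.1 kJ/min.
carrion scraps: E/h = 2300/18 = 127.8 kJ/min.
127.8 < 322.1, so adding carrion scraps would lower the average — exclude it.

No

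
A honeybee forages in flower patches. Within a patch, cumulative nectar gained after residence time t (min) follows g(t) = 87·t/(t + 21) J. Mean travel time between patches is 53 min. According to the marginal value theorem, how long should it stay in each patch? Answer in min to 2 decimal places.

33.36 min

Maximise g(t)/(T+t): set derivative to zero → g'(t)(T+t) = g(t).
g'(t) = 87·21/(t + 21)². Setting 87·21/(t+21)² = 87t/[(t+21)(53+t)] gives 21(53+t) = t(t+21), so t² = 21×53 = 1113.
t* = √1113 = 33.36 min.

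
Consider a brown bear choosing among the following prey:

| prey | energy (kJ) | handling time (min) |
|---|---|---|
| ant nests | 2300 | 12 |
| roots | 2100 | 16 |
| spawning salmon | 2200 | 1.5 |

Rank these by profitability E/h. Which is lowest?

roots

Profitability E/h (kJ/min): ant nests = 2300/12 = 192, roots = 2100/16 = 131, spawning salmon = 2200/1.5 = 1.47e+03.
Ranked: spawning salmon > ant nests > roots.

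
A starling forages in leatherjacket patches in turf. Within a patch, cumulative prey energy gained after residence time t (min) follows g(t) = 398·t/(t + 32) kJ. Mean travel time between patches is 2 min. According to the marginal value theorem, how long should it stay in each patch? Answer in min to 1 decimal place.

8.0 min

By the marginal value theorem, leave when the instantaneous gain rate g'(t) equals the habitat-wide average g(t)/(T + t).
g'(t) = 398·32/(t + 32)². Setting 398·32/(t+32)² = 398t/[(t+32)(2+t)] gives 32(2+t) = t(t+32), so t² = 32×2 = 64.
t* = √64 = 8 min.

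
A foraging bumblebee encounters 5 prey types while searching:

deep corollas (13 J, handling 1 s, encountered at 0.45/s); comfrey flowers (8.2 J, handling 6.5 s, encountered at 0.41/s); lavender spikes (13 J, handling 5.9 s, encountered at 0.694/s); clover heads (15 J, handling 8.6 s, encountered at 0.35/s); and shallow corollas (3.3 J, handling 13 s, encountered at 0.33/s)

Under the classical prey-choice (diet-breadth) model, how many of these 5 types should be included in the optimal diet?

Rank by E/h (J/s): deep corollas 13, lavender spikes 2.2, clover heads 1.74, comfrey flowers 1.26, shallow corollas 0.254. Include each in turn until the next type's E/h falls below the running intake rate.
Rate on top 1: 4.034. lavender spikes: 2.2 < 4.034 → exclude; stop.
Optimal diet: deep corollas — 1 of 5 types.

1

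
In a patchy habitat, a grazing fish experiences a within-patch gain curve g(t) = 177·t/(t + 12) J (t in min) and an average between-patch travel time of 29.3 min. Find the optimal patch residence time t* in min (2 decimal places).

Maximise g(t)/(T+t): set derivative to zero → g'(t)(T+t) = g(t).
g'(t) = 177·12/(t + 12)². Setting 177·12/(t+12)² = 177t/[(t+12)(29.3+t)] gives 12(29.3+t) = t(t+12), so t² = 12×29.3 = 351.6.
t* = √351.6 = 18.75 min.

18.75 min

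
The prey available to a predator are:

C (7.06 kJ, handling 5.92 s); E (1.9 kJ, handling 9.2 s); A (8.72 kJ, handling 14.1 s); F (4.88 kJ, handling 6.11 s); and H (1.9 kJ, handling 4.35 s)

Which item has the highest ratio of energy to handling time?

In descending order of E/h:
C: 7.06/5.92 = 1.19 kJ/s
F: 4.88/6.11 = 0.799 kJ/s
A: 8.72/14.1 = 0.618 kJ/s
H: 1.9/4.35 = 0.437 kJ/s
E: 1.9/9.2 = 0.207 kJ/s

C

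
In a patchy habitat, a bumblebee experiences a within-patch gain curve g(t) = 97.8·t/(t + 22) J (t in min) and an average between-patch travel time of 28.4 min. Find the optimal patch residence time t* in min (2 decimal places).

25.00 min

Optimal t* satisfies g'(t*) = g(t*)/(T + t*).
g'(t) = 97.8·22/(t + 22)². Setting 97.8·22/(t+22)² = 97.8t/[(t+22)(28.4+t)] gives 22(28.4+t) = t(t+22), so t² = 22×28.4 = 624.8.
t* = √624.8 = 25 min.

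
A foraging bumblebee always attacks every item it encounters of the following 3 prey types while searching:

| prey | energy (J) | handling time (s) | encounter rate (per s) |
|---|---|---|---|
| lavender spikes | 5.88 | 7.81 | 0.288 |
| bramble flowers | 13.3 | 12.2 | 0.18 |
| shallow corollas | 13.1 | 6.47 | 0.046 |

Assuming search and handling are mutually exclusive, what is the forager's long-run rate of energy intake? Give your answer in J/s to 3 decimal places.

R = Σλ_iE_i / (1 + Σλ_ih_i)
Numerator: 0.288×5.88 + 0.18×13.3 + 0.046×13.1 = 4.69
Denominator: 1 + 0.288×7.81 + 0.18×12.2 + 0.046×6.47 = 5.743
R = 4.69/5.743 = 0.8167 J/s

0.817 J/s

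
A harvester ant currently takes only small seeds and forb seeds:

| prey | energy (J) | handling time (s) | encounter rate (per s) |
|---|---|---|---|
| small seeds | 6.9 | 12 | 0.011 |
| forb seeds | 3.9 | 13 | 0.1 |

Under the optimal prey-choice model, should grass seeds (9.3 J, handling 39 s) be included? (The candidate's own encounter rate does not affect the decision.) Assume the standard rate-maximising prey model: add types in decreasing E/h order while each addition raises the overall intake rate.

Intake rate on the current diet: R = (0.011×6.9 + 0.1×3.9) / (1 + 0.011×12 + 0.1×13) = 0.4659/2.432 = 0.1916 J/s.
Profitability of grass seeds: 9.3/39 = 0.2385 J/s.
0.2385 > 0.1916, so adding grass seeds raises the average — include it.

Yes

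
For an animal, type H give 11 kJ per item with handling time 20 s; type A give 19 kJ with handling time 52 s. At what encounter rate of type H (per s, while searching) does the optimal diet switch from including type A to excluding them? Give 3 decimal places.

0.099 per s

The zero-one rule: include type A iff E₂/h₂ > λE₁/(1+λh₁). Equality gives the switch point.
λE₁h₂ = E₂ + λE₂h₁ ⇒ λ = E₂/(E₁h₂ − E₂h₁) = 19/(572 − 380) = 0.09896 per s.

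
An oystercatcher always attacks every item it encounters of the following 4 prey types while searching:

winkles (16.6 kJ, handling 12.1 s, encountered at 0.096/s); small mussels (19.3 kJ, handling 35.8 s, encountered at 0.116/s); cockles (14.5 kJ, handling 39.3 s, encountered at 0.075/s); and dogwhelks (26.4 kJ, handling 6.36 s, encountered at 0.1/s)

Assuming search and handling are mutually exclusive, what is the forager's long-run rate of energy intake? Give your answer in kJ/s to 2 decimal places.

Energy encountered per unit search time: 0.096×16.6 + 0.116×19.3 + 0.075×14.5 + 0.1×26.4 = 7.56 kJ/s.
Handling time per unit search time: 0.096×12.1 + 0.116×35.8 + 0.075×39.3 + 0.1×6.36 = 8.898.
Rate = 7.56/(1 + 8.898) = 0.7638 kJ/s.

0.76 kJ/s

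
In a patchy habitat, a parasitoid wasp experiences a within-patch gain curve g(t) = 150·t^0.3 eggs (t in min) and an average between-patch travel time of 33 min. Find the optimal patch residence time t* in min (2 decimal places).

14.14 min

By the marginal value theorem, leave when the instantaneous gain rate g'(t) equals the habitat-wide average g(t)/(T + t).
g'(t) = 0.3·150·t^-0.7. Setting 0.3·150·t^-0.7 = 150·t^0.3/(33+t) gives 0.3(33+t) = t, so 0.70·t = 0.3×33.
t* = 0.3×33/0.70 = 14.14 min.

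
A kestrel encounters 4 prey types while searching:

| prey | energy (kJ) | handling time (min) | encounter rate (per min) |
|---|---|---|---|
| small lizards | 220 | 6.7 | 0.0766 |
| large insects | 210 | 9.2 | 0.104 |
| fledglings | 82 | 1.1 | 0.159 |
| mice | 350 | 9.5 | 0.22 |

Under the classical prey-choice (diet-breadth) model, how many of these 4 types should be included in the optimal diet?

3

Rank by E/h (kJ/min): fledglings 74.5, mice 36.8, small lizards 32.8, large insects 22.8. Include each in turn until the next type's E/h falls below the running intake rate.
Rate on top 1: 11.1. mice: 36.8 > 11.1 → include.
Rate on top 2: 27.58. small lizards: 32.8 > 27.58 → include.
Rate on top 3: 28.29. large insects: 22.8 < 28.29 → exclude; stop.
Optimal diet: fledglings, mice, small lizards — 3 of 4 types.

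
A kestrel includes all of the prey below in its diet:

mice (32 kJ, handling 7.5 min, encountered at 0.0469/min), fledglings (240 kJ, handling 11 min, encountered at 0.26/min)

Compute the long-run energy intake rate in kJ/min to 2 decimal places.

15.17 kJ/min

R = Σλ_iE_i / (1 + Σλ_ih_i)
Numerator: 0.0469×32 + 0.26×240 = 63.9
Denominator: 1 + 0.0469×7.5 + 0.26×11 = 4.212
R = 63.9/4.212 = 15.17 kJ/min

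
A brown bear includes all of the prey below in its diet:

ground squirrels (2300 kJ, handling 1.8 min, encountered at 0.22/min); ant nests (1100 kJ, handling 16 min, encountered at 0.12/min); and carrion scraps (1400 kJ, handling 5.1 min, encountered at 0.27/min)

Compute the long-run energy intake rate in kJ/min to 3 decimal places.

216.493 kJ/min

R = Σλ_iE_i / (1 + Σλ_ih_i)
Numerator: 0.22×2300 + 0.12×1100 + 0.27×1400 = 1016
Denominator: 1 + 0.22×1.8 + 0.12×16 + 0.27×5.1 = 4.693
R = 1016/4.693 = 216.5 kJ/min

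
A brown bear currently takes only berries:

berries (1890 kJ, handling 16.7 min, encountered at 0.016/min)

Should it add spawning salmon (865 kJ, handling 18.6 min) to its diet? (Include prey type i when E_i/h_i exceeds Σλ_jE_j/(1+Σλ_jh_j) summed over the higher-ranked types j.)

Yes

Current rate: (0.016×1890)/(1 + 0.016×16.7) = 23.86 kJ/min.
spawning salmon: E/h = 865/18.6 = 46.51 kJ/min.
Since 46.51 > R, including spawning salmon increases the long-run rate.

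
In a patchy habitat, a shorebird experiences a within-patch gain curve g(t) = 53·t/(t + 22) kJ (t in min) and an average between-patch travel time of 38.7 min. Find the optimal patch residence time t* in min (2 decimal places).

Optimal t* satisfies g'(t*) = g(t*)/(T + t*).
g'(t) = 53·22/(t + 22)². Setting 53·22/(t+22)² = 53t/[(t+22)(38.7+t)] gives 22(38.7+t) = t(t+22), so t² = 22×38.7 = 851.4.
t* = √851.4 = 29.18 min.

29.18 min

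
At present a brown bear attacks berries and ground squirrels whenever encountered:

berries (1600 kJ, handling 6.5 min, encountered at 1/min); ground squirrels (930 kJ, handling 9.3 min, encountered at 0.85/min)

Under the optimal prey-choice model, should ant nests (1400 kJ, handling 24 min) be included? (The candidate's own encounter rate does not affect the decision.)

No

Intake rate on the current diet: R = (1×1600 + 0.85×930) / (1 + 1×6.5 + 0.85×9.3) = 2390/15.41 = 155.2 kJ/min.
Profitability of ant nests: 1400/24 = 58.33 kJ/min.
58.33 < 155.2, so adding ant nests would lower the average — exclude it.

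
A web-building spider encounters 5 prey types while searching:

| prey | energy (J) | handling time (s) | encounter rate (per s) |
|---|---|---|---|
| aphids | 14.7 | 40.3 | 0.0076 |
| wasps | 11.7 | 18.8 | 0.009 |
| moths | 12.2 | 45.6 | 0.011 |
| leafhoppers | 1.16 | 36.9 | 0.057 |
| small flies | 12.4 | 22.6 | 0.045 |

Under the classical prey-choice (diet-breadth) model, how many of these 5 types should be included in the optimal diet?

Profitabilities (E/h, J/s): wasps 0.622, small flies 0.549, aphids 0.365, moths 0.268, leafhoppers 0.0314. Add prey in this order while the next type's profitability exceeds the intake rate on those already taken.
Rate on top 1: 0.09006. small flies: 0.549 > 0.09006 → include.
Rate on top 2: 0.3034. aphids: 0.365 > 0.3034 → include.
Rate on top 3: 0.3109. moths: 0.268 < 0.3109 → exclude; stop.
Optimal diet: wasps, small flies, aphids — 3 of 5 types.

3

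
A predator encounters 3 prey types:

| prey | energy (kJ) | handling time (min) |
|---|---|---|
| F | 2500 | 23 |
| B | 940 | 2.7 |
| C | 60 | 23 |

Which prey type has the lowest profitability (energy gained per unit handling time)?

C

In descending order of E/h:
B: 940/2.7 = 348 kJ/min
F: 2500/23 = 109 kJ/min
C: 60/23 = 2.61 kJ/min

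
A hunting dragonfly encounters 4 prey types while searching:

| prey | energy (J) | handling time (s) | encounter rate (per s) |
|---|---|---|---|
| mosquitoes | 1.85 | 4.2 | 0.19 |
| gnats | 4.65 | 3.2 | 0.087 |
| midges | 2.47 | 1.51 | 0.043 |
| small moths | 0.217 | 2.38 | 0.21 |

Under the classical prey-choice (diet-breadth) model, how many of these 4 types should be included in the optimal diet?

Profitabilities (E/h, J/s): midges 1.64, gnats 1.45, mosquitoes 0.44, small moths 0.0912. Add prey in this order while the next type's profitability exceeds the intake rate on those already taken.
Rate on top 1: 0.09973. gnats: 1.45 > 0.09973 → include.
Rate on top 2: 0.3802. mosquitoes: 0.44 > 0.3802 → include.
Rate on top 3: 0.4027. small moths: 0.0912 < 0.4027 → exclude; stop.
Optimal diet: midges, gnats, mosquitoes — 3 of 4 types.

3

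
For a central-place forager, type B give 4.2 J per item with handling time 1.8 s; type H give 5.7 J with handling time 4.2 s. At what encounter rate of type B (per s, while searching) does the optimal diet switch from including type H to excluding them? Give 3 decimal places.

Drop type H once their profitability E₂/h₂ falls below the rate achievable on type B alone: E₂/h₂ = λE₁/(1 + λh₁).
Solve for λ: λE₁h₂ = E₂(1 + λh₁) → λ(E₁h₂ − E₂h₁) = E₂ → λ = E₂/(E₁h₂ − E₂h₁).
λ = 5.7/(4.2×4.2 − 5.7×1.8) = 5.7/7.38 = 0.7724 per s.

0.772 per s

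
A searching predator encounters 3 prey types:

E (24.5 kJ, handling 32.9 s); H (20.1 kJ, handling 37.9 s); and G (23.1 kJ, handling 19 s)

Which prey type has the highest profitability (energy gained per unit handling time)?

G

In descending order of E/h:
G: 23.1/19 = 1.22 kJ/s
E: 24.5/32.9 = 0.745 kJ/s
H: 20.1/37.9 = 0.53 kJ/s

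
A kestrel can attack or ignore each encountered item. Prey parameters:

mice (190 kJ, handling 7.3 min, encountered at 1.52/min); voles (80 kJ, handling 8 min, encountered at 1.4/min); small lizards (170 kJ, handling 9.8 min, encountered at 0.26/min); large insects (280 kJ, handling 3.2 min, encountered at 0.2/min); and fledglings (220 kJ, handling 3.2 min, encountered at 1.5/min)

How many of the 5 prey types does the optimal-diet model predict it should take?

Profitabilities (E/h, kJ/min): large insects 87.5, fledglings 68.8, mice 26, small lizards 17.3, voles 10. Add prey in this order while the next type's profitability exceeds the intake rate on those already taken.
Rate on top 1: 34.15. fledglings: 68.8 > 34.15 → include.
Rate on top 2: 59.94. mice: 26 < 59.94 → exclude; stop.
Optimal diet: large insects, fledglings — 2 of 5 types.

2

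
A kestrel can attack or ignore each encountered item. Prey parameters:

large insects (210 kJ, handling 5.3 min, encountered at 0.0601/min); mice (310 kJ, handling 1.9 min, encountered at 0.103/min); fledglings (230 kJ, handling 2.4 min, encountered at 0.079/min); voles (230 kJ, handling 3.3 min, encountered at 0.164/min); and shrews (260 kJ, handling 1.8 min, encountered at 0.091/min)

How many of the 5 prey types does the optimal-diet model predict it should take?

4

Rank by E/h (kJ/min): mice 163, shrews 144, fledglings 95.8, voles 69.7, large insects 39.6. Include each in turn until the next type's E/h falls below the running intake rate.
Rate on top 1: 26.7. shrews: 144 > 26.7 → include.
Rate on top 2: 40.89. fledglings: 95.8 > 40.89 → include.
Rate on top 3: 47.61. voles: 69.7 > 47.61 → include.
Rate on top 4: 53.33. large insects: 39.6 < 53.33 → exclude; stop.
Optimal diet: mice, shrews, fledglings, voles — 4 of 5 types.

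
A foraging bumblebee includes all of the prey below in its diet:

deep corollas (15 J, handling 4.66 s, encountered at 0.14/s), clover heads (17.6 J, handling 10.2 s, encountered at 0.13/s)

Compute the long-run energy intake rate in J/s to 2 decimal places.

R = (0.14×15 + 0.13×17.6) / (1 + 0.14×4.66 + 0.13×10.2) = 4.388/2.978 = 1.473 J/s.

1.47 J/s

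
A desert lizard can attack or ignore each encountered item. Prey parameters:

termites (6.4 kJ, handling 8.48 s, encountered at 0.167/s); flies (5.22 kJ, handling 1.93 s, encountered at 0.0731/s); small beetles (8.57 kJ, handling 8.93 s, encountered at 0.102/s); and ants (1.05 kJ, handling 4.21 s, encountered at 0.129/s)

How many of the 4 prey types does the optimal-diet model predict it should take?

3

Rank by E/h (kJ/s): flies 2.7, small beetles 0.96, termites 0.755, ants 0.249. Include each in turn until the next type's E/h falls below the running intake rate.
Rate on top 1: 0.3344. small beetles: 0.96 > 0.3344 → include.
Rate on top 2: 0.612. termites: 0.755 > 0.612 → include.
Rate on top 3: 0.6703. ants: 0.249 < 0.6703 → exclude; stop.
Optimal diet: flies, small beetles, termites — 3 of 4 types.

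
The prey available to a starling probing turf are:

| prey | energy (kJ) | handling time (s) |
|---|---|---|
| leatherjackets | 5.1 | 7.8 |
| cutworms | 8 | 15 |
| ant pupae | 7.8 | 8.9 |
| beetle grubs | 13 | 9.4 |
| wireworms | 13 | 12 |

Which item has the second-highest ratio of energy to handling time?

wireworms

Profitability E/h (kJ/s): leatherjackets = 5.1/7.8 = 0.654, cutworms = 8/15 = 0.533, ant pupae = 7.8/8.9 = 0.876, beetle grubs = 13/9.4 = 1.38, wireworms = 13/12 = 1.08.
Ranked: beetle grubs > wireworms > ant pupae > leatherjackets > cutworms.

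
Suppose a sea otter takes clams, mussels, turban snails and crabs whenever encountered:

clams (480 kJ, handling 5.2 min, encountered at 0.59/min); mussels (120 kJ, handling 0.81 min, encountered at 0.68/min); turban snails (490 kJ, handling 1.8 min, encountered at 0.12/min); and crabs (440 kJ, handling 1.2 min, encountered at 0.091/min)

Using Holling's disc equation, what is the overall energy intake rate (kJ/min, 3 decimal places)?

93.778 kJ/min

R = (0.59×480 + 0.68×120 + 0.12×490 + 0.091×440) / (1 + 0.59×5.2 + 0.68×0.81 + 0.12×1.8 + 0.091×1.2) = 463.6/4.944 = 93.78 kJ/min.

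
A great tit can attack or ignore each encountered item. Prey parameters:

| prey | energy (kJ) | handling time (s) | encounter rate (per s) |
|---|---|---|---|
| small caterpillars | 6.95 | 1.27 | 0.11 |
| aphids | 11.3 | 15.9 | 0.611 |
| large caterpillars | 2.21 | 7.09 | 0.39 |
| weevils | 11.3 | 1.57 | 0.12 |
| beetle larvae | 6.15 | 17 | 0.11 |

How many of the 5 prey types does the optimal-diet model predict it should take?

2

E/h in descending order: weevils 7.2, small caterpillars 5.47, aphids 0.711, beetle larvae 0.362, large caterpillars 0.312 kJ/s. The optimal diet is the largest prefix of this list for which every included type satisfies E_i/h_i > R on the types above it.
Rate on top 1: 1.141. small caterpillars: 5.47 > 1.141 → include.
Rate on top 2: 1.597. aphids: 0.711 < 1.597 → exclude; stop.
Optimal diet: weevils, small caterpillars — 2 of 5 types.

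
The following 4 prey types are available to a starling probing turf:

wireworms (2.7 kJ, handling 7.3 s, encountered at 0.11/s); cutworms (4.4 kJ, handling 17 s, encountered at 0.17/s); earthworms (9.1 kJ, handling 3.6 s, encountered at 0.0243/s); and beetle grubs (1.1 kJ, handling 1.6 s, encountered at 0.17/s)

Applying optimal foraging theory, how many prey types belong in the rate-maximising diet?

E/h in descending order: earthworms 2.53, beetle grubs 0.688, wireworms 0.37, cutworms 0.259 kJ/s. The optimal diet is the largest prefix of this list for which every included type satisfies E_i/h_i > R on the types above it.
Rate on top 1: 0.2033. beetle grubs: 0.688 > 0.2033 → include.
Rate on top 2: 0.3002. wireworms: 0.37 > 0.3002 → include.
Rate on top 3: 0.3261. cutworms: 0.259 < 0.3261 → exclude; stop.
Optimal diet: earthworms, beetle grubs, wireworms — 3 of 4 types.

3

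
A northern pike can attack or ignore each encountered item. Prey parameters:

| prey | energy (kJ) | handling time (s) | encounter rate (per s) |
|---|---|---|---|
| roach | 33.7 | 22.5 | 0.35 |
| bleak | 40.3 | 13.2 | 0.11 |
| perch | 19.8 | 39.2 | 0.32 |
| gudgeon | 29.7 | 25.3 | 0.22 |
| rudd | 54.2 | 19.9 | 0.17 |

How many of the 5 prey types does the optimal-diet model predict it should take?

2

Rank by E/h (kJ/s): bleak 3.05, rudd 2.72, roach 1.5, gudgeon 1.17, perch 0.505. Include each in turn until the next type's E/h falls below the running intake rate.
Rate on top 1: 1.808. rudd: 2.72 > 1.808 → include.
Rate on top 2: 2.339. roach: 1.5 < 2.339 → exclude; stop.
Optimal diet: bleak, rudd — 2 of 5 types.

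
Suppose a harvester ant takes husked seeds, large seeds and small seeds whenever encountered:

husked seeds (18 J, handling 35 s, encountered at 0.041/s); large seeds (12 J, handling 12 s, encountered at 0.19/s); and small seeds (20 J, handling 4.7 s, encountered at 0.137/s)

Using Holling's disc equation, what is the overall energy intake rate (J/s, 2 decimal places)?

1.07 J/s

Energy encountered per unit search time: 0.041×18 + 0.19×12 + 0.137×20 = 5.758 J/s.
Handling time per unit search time: 0.041×35 + 0.19×12 + 0.137×4.7 = 4.359.
Rate = 5.758/(1 + 4.359) = 1.074 J/s.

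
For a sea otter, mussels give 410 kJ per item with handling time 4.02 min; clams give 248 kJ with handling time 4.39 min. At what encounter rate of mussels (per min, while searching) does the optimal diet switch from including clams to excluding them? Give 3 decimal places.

The zero-one rule: include clams iff E₂/h₂ > λE₁/(1+λh₁). Equality gives the switch point.
λE₁h₂ = E₂ + λE₂h₁ ⇒ λ = E₂/(E₁h₂ − E₂h₁) = 248/(1800 − 997) = 0.3089 per min.

0.309 per min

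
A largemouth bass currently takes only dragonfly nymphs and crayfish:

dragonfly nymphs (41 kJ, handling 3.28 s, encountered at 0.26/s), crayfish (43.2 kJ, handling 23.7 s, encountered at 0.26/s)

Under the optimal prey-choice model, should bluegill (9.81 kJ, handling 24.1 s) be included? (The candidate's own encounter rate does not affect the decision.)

Intake rate on the current diet: R = (0.26×41 + 0.26×43.2) / (1 + 0.26×3.28 + 0.26×23.7) = 21.89/8.015 = 2.731 kJ/s.
Profitability of bluegill: 9.81/24.1 = 0.4071 kJ/s.
Since 0.4071 < R, time spent handling bluegill is better spent searching.

No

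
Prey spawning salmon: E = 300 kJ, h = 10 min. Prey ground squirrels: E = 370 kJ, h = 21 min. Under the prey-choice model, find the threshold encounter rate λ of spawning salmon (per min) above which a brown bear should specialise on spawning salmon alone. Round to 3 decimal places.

At the threshold, the rate on spawning salmon alone equals the profitability of ground squirrels: λ·300/(1 + λ·10) = 370/21 = 17.62.
Rearranging, λ(300 − 17.62×10) = 17.62, so λ = 17.62/123.8 = 0.1423 per min.

0.142 per min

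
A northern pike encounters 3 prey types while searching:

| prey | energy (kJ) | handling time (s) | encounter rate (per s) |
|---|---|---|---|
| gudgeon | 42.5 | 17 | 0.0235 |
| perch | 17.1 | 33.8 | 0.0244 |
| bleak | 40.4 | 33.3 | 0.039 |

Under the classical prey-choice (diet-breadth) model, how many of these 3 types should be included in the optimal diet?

Profitabilities (E/h, kJ/s): gudgeon 2.5, bleak 1.21, perch 0.506. Add prey in this order while the next type's profitability exceeds the intake rate on those already taken.
Rate on top 1: 0.7136. bleak: 1.21 > 0.7136 → include.
Rate on top 2: 0.9541. perch: 0.506 < 0.9541 → exclude; stop.
Optimal diet: gudgeon, bleak — 2 of 3 types.

2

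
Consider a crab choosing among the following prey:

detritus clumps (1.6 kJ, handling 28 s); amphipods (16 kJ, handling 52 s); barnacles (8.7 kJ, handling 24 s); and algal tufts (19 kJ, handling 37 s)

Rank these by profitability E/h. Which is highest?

algal tufts

Profitability E/h (kJ/s): detritus clumps = 1.6/28 = 0.0571, amphipods = 16/52 = 0.308, barnacles = 8.7/24 = 0.362, algal tufts = 19/37 = 0.514.
Ranked: algal tufts > barnacles > amphipods > detritus clumps.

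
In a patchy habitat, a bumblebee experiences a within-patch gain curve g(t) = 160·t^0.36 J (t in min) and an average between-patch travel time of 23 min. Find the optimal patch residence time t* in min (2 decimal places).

12.94 min

Optimal t* satisfies g'(t*) = g(t*)/(T + t*).
g'(t) = 0.36·160·t^-0.64. Setting 0.36·160·t^-0.64 = 160·t^0.36/(23+t) gives 0.36(23+t) = t, so 0.64·t = 0.36×23.
t* = 0.36×23/0.64 = 12.94 min.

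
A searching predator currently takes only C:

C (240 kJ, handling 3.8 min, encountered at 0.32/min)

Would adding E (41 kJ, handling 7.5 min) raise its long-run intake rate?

Current rate: (0.32×240)/(1 + 0.32×3.8) = 34.66 kJ/min.
E: E/h = 41/7.5 = 5.467 kJ/min.
Since 5.467 < R, time spent handling E is better spent searching.

No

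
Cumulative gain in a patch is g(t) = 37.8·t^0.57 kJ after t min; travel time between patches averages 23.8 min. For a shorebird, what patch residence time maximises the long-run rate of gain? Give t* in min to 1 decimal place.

31.5 min

Maximise g(t)/(T+t): set derivative to zero → g'(t)(T+t) = g(t).
g'(t) = 0.57·37.8·t^-0.43. Setting 0.57·37.8·t^-0.43 = 37.8·t^0.57/(23.8+t) gives 0.57(23.8+t) = t, so 0.43·t = 0.57×23.8.
t* = 0.57×23.8/0.43 = 31.55 min.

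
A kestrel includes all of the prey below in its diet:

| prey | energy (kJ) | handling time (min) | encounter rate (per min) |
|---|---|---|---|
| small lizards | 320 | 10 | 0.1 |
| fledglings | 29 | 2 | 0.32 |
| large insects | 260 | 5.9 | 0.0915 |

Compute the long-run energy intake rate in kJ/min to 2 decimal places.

20.46 kJ/min

R = (0.1×320 + 0.32×29 + 0.0915×260) / (1 + 0.1×10 + 0.32×2 + 0.0915×5.9) = 65.07/3.18 = 20.46 kJ/min.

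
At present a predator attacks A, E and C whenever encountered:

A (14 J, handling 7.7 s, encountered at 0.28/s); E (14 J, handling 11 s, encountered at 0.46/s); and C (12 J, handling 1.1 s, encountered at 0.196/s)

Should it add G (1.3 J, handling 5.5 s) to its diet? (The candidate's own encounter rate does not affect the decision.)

No

Intake rate on the current diet: R = (0.28×14 + 0.46×14 + 0.196×12) / (1 + 0.28×7.7 + 0.46×11 + 0.196×1.1) = 12.71/8.432 = 1.508 J/s.
Profitability of G: 1.3/5.5 = 0.2364 J/s.
Since 0.2364 < R, time spent handling G is better spent searching.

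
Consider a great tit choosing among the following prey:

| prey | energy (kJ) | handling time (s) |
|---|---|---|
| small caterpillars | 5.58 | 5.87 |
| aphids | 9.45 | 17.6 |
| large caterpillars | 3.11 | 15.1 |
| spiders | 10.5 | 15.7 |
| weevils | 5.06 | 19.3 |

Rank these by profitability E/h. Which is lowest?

large caterpillars

In descending order of E/h:
small caterpillars: 5.58/5.87 = 0.951 kJ/s
spiders: 10.5/15.7 = 0.669 kJ/s
aphids: 9.45/17.6 = 0.537 kJ/s
weevils: 5.06/19.3 = 0.262 kJ/s
large caterpillars: 3.11/15.1 = 0.206 kJ/s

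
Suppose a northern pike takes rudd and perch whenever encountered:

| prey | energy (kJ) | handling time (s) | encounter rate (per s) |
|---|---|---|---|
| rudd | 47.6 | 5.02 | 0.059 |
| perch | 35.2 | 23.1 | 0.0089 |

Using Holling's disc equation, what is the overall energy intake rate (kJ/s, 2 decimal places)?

R = (0.059×47.6 + 0.0089×35.2) / (1 + 0.059×5.02 + 0.0089×23.1) = 3.122/1.502 = 2.079 kJ/s.

2.08 kJ/s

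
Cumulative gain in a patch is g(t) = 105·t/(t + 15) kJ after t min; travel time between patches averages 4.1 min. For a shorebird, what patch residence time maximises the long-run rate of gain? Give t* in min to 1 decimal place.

Maximise g(t)/(T+t): set derivative to zero → g'(t)(T+t) = g(t).
g'(t) = 105·15/(t + 15)². Setting 105·15/(t+15)² = 105t/[(t+15)(4.1+t)] gives 15(4.1+t) = t(t+15), so t² = 15×4.1 = 61.5.
t* = √61.5 = 7.842 min.

7.8 min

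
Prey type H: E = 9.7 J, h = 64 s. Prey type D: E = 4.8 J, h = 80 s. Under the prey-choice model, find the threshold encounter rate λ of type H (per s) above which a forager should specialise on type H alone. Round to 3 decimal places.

0.010 per s

The zero-one rule: include type D iff E₂/h₂ > λE₁/(1+λh₁). Equality gives the switch point.
λE₁h₂ = E₂ + λE₂h₁ ⇒ λ = E₂/(E₁h₂ − E₂h₁) = 4.8/(776 − 307.2) = 0.01024 per s.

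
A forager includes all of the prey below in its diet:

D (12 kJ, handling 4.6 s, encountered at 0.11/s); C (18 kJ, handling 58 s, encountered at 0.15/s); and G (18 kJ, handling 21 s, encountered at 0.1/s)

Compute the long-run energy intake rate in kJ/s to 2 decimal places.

R = (0.11×12 + 0.15×18 + 0.1×18) / (1 + 0.11×4.6 + 0.15×58 + 0.1×21) = 5.82/12.31 = 0.4729 kJ/s.

0.47 kJ/s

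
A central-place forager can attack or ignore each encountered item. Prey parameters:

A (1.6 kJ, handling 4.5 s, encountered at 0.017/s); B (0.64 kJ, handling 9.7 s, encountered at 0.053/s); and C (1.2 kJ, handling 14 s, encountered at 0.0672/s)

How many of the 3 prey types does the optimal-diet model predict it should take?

3

E/h in descending order: A 0.356, C 0.0857, B 0.066 kJ/s. The optimal diet is the largest prefix of this list for which every included type satisfies E_i/h_i > R on the types above it.
Rate on top 1: 0.02527. C: 0.0857 > 0.02527 → include.
Rate on top 2: 0.05346. B: 0.066 > 0.05346 → include.
Optimal diet: A, C, B — 3 of 3 types.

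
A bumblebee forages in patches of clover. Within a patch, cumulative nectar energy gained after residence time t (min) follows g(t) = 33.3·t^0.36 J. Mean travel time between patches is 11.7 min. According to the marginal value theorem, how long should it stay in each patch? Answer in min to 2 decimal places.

6.58 min

Maximise g(t)/(T+t): set derivative to zero → g'(t)(T+t) = g(t).
g'(t) = 0.36·33.3·t^-0.64. Setting 0.36·33.3·t^-0.64 = 33.3·t^0.36/(11.7+t) gives 0.36(11.7+t) = t, so 0.64·t = 0.36×11.7.
t* = 0.36×11.7/0.64 = 6.581 min.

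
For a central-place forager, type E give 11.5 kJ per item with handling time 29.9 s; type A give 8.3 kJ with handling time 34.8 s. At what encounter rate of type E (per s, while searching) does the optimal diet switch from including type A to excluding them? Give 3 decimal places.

At the threshold, the rate on type E alone equals the profitability of type A: λ·11.5/(1 + λ·29.9) = 8.3/34.8 = 0.2385.
Rearranging, λ(11.5 − 0.2385×29.9) = 0.2385, so λ = 0.2385/4.369 = 0.05459 per s.

0.055 per s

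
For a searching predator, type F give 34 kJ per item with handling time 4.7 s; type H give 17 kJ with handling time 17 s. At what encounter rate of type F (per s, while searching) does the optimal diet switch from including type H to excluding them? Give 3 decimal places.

At the threshold, the rate on type F alone equals the profitability of type H: λ·34/(1 + λ·4.7) = 17/17 = 1.
Rearranging, λ(34 − 1×4.7) = 1, so λ = 1/29.3 = 0.03413 per s.

0.034 per s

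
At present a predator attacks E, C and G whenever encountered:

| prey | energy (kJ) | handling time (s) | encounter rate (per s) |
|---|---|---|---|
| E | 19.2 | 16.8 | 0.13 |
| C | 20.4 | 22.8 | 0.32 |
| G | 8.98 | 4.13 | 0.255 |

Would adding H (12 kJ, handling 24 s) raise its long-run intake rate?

Current rate: (0.13×19.2 + 0.32×20.4 + 0.255×8.98)/(1 + 0.13×16.8 + 0.32×22.8 + 0.255×4.13) = 0.981 kJ/s.
Profitability of H: 12/24 = 0.5 kJ/s.
0.5 < 0.981, so adding H would lower the average — exclude it.

No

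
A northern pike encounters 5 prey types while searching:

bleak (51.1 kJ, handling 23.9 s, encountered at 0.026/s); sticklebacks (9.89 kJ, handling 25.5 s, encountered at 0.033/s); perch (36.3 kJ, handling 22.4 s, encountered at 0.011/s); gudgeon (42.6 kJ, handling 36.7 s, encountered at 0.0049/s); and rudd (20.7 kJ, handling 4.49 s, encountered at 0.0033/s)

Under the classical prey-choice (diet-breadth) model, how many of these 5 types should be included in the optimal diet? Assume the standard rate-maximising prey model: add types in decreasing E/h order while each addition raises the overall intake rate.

4

E/h in descending order: rudd 4.61, bleak 2.14, perch 1.62, gudgeon 1.16, sticklebacks 0.388 kJ/s. The optimal diet is the largest prefix of this list for which every included type satisfies E_i/h_i > R on the types above it.
Rate on top 1: 0.06731. bleak: 2.14 > 0.06731 → include.
Rate on top 2: 0.8537. perch: 1.62 > 0.8537 → include.
Rate on top 3: 0.9541. gudgeon: 1.16 > 0.9541 → include.
Rate on top 4: 0.9721. sticklebacks: 0.388 < 0.9721 → exclude; stop.
Optimal diet: rudd, bleak, perch, gudgeon — 4 of 5 types.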